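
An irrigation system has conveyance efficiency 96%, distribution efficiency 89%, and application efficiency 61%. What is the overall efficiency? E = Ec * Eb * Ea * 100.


Ec = 0.96, Eb = 0.89, Ea = 0.61
E = 0.96 * 0.89 * 0.61 * 100 = 52.1184%

52.1184 %


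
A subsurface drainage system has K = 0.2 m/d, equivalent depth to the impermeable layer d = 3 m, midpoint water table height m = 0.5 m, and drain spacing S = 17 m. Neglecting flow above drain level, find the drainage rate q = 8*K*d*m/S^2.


q = 8*K*d*m/S^2
q = 8*0.2*3*0.5/17^2
q = 2.4000 / 289

0.0083 m/d


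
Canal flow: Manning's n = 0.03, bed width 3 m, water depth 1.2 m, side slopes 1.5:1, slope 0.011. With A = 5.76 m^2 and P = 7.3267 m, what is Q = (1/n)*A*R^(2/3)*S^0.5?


R = A/P = 5.76/7.3267 = 0.786166
Q = (1/0.03) * 5.76 * 0.786166^(2/3) * 0.011^0.5

17.1530 m^3/s


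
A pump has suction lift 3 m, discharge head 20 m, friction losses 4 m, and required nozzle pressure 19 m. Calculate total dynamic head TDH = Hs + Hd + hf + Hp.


TDH = Hs + Hd + hf + Hp = 3 + 20 + 4 + 19 = 46

46 m


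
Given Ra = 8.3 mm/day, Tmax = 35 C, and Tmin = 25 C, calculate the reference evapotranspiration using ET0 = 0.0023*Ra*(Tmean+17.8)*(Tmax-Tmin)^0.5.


Tmean = (Tmax + Tmin)/2 = (35 + 25)/2 = 30.0
ET0 = 0.0023 * 8.3 * (30.0 + 17.8) * sqrt(35 - 25)
ET0 = 0.0023 * 8.3 * 47.8 * 3.162278

2.8856 mm/day


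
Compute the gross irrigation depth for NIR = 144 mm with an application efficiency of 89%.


Ea = 89% = 0.89
GID = NIR / Ea = 144 / 0.89 = 161.7978 mm

161.7978 mm


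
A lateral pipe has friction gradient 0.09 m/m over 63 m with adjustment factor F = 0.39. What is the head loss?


hf = J * L * F = 0.09 * 63 * 0.39 = 2.2113 m

2.2113 m


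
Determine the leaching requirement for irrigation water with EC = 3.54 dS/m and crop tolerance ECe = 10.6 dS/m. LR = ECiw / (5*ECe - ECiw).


LR = ECiw / (5*ECe - ECiw)
LR = 3.54 / (5*10.6 - 3.54)
LR = 3.54 / 49.4600

0.0716


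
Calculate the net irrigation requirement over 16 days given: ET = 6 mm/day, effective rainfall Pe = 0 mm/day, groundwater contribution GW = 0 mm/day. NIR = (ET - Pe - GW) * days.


Daily deficit = ET - Pe - GW = 6 - 0 - 0 = 6 mm/day
NIR = 6 * 16 = 96 mm

96.0000 mm


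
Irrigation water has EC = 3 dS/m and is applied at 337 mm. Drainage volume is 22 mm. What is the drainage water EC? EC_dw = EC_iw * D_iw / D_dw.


EC_dw = EC_iw * D_iw / D_dw
EC_dw = 3 * 337 / 22
EC_dw = 1011 / 22

45.9545 dS/m


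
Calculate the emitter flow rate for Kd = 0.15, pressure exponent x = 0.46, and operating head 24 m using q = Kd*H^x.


q = Kd * H^x = 0.15 * 24^0.46 = 0.15 * 4.314169

0.6471 L/h


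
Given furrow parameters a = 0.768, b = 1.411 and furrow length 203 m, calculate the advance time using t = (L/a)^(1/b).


t = (L/a)^(1/b)
t = (203/0.768)^(1/1.411)
t = 264.322917^(1/1.411)

52.0725 min


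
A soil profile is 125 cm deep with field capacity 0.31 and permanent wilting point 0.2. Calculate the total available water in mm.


AWC = (FC - PWP) * d * 10
AWC = (0.31 - 0.2) * 125 * 10
AWC = 0.1100 * 125 * 10

137.5000 mm


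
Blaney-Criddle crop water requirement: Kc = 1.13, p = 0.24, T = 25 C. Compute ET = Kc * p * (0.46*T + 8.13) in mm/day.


ET = Kc * p * (0.46*T + 8.13)
ET = 1.13 * 0.24 * (0.46*25 + 8.13)
ET = 1.13 * 0.24 * 19.6300

5.3237 mm/day


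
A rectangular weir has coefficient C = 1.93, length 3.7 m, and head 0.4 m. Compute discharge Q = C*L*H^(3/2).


Q = C * L * H^(3/2) = 1.93 * 3.7 * 0.4^1.5 = 1.93 * 3.7 * 0.252982

1.8065 m^3/s


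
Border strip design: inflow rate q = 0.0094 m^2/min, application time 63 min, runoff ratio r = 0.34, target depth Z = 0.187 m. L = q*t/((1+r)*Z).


L = q*t/((1+r)*Z)
L = 0.0094*63/((1+0.34)*0.187)
L = 0.5922/0.25058

2.3633 m


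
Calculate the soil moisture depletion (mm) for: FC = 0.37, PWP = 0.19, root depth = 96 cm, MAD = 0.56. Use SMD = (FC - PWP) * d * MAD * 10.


SMD = (FC - PWP) * d * MAD * 10
SMD = (0.37 - 0.19) * 96 * 0.56 * 10
SMD = 0.1800 * 96 * 0.56 * 10

96.7680 mm


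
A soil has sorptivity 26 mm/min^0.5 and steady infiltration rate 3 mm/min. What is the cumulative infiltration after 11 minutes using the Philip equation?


F = S*sqrt(t) + A*t
F = 26*sqrt(11) + 3*11
F = 26*3.316625 + 33

119.2323 mm


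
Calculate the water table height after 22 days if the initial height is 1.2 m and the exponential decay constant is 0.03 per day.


m = m0 * exp(-k*t)
m = 1.2 * exp(-0.03 * 22)
m = 1.2 * exp(-0.6600)

0.6202 m


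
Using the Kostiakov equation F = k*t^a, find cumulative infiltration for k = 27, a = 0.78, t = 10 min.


F = k * t^a = 27 * 10^0.78
F = 27 * 6.025596

162.6911 mm


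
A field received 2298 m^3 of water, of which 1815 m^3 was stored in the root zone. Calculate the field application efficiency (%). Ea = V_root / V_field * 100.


Ea = V_root / V_field * 100 = 1815 / 2298 * 100 = 78.9817%

78.9817 %


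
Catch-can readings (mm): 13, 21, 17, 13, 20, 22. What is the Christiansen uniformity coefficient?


mean = 17.666667 mm
MAD = 3.333333 mm
CU = (1 - 3.333333/17.666667)*100

81.1321 %


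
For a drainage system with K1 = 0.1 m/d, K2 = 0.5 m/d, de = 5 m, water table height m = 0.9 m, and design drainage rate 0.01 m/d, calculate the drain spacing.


S^2 = 8*K2*de*m/q + 4*K1*m^2/q
S^2 = 8*0.5*5*0.9/0.01 + 4*0.1*0.9^2/0.01
S = sqrt(1832.4000)

42.8065 m


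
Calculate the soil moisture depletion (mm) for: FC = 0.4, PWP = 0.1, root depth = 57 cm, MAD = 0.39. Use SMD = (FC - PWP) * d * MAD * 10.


SMD = (FC - PWP) * d * MAD * 10
SMD = (0.4 - 0.1) * 57 * 0.39 * 10
SMD = 0.3000 * 57 * 0.39 * 10

66.6900 mm


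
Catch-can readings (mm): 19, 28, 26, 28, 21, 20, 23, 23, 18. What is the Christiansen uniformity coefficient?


mean = 22.888889 mm
MAD = 3.012346 mm
CU = (1 - 3.012346/22.888889)*100

86.8393 %


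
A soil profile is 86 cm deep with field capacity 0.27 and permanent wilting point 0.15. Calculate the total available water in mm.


AWC = (FC - PWP) * d * 10
AWC = (0.27 - 0.15) * 86 * 10
AWC = 0.1200 * 86 * 10

103.2000 mm


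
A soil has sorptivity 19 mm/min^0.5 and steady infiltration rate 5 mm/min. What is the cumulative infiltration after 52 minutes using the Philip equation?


F = S*sqrt(t) + A*t
F = 19*sqrt(52) + 5*52
F = 19*7.211103 + 260

397.0110 mm


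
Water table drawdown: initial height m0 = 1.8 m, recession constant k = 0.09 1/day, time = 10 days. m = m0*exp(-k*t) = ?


m = m0 * exp(-k*t)
m = 1.8 * exp(-0.09 * 10)
m = 1.8 * exp(-0.9000)

0.7318 m


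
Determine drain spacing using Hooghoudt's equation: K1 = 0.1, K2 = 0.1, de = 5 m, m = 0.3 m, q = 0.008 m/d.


S^2 = 8*K2*de*m/q + 4*K1*m^2/q
S^2 = 8*0.1*5*0.3/0.008 + 4*0.1*0.3^2/0.008
S = sqrt(154.5000)

12.4298 m


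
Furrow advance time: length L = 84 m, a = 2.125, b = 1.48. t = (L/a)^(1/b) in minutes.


t = (L/a)^(1/b)
t = (84/2.125)^(1/1.48)
t = 39.529412^(1/1.48)

11.9950 min


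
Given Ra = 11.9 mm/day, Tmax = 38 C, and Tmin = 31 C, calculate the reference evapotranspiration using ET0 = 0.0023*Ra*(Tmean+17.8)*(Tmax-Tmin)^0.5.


Tmean = (Tmax + Tmin)/2 = (38 + 31)/2 = 34.5
ET0 = 0.0023 * 11.9 * (34.5 + 17.8) * sqrt(38 - 31)
ET0 = 0.0023 * 11.9 * 52.3 * 2.645751

3.7873 mm/day


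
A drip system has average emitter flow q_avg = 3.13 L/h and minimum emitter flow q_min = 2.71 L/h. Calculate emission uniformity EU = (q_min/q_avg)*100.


EU = (q_min/q_avg)*100 = (2.71/3.13)*100 = 86.5815%

86.5815 %


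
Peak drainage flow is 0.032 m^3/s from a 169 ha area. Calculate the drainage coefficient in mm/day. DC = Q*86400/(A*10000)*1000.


DC = Q * 86400 / (A * 10000) * 1000
DC = 0.032 * 86400 / (169 * 10000) * 1000
DC = 2764800.0000 / 1690000

1.6360 mm/day


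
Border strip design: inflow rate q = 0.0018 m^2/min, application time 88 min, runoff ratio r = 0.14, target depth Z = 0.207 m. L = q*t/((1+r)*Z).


L = q*t/((1+r)*Z)
L = 0.0018*88/((1+0.14)*0.207)
L = 0.1584/0.23598

0.6712 m


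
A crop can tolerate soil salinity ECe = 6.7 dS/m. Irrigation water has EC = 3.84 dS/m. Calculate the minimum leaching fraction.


LR = ECiw / (5*ECe - ECiw)
LR = 3.84 / (5*6.7 - 3.84)
LR = 3.84 / 29.6600

0.1295


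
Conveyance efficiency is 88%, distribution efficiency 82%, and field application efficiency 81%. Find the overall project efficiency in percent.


Ec = 0.88, Eb = 0.82, Ea = 0.81
E = 0.88 * 0.82 * 0.81 * 100 = 58.4496%

58.4496 %


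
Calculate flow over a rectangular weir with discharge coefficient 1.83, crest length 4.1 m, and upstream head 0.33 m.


Q = C * L * H^(3/2) = 1.83 * 4.1 * 0.33^1.5 = 1.83 * 4.1 * 0.189571

1.4224 m^3/s


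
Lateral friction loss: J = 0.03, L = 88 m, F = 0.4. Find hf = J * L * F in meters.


hf = J * L * F = 0.03 * 88 * 0.4 = 1.0560 m

1.0560 m


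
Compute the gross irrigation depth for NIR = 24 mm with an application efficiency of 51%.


Ea = 51% = 0.51
GID = NIR / Ea = 24 / 0.51 = 47.0588 mm

47.0588 mm


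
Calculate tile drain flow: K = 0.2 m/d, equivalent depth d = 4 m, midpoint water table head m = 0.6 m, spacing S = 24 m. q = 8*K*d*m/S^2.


q = 8*K*d*m/S^2
q = 8*0.2*4*0.6/24^2
q = 3.8400 / 576

0.0067 m/d


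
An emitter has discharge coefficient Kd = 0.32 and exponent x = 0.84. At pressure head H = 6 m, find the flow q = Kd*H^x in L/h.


q = Kd * H^x = 0.32 * 6^0.84 = 0.32 * 4.504505

1.4414 L/h


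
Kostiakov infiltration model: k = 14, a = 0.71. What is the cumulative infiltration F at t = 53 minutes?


F = k * t^a = 14 * 53^0.71
F = 14 * 16.758528

234.6194 mm


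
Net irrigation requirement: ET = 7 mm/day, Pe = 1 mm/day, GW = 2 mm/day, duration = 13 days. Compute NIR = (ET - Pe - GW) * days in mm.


Daily deficit = ET - Pe - GW = 7 - 1 - 2 = 4 mm/day
NIR = 4 * 13 = 52 mm

52.0000 mm


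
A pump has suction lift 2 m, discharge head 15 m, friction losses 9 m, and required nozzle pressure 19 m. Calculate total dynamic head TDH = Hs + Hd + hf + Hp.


TDH = Hs + Hd + hf + Hp = 2 + 15 + 9 + 19 = 45

45 m


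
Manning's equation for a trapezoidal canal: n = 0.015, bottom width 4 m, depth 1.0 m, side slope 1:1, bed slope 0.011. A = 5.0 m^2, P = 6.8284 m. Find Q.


R = A/P = 5.0/6.8284 = 0.732236
Q = (1/0.015) * 5.0 * 0.732236^(2/3) * 0.011^0.5

28.4016 m^3/s


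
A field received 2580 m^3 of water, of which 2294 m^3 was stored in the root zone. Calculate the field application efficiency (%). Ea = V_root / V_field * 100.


Ea = V_root / V_field * 100 = 2294 / 2580 * 100 = 88.9147%

88.9147 %


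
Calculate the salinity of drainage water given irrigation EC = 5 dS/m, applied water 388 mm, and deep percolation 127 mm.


EC_dw = EC_iw * D_iw / D_dw
EC_dw = 5 * 388 / 127
EC_dw = 1940 / 127

15.2756 dS/m


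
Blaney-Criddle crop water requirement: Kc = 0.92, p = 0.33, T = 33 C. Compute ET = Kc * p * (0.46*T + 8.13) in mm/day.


ET = Kc * p * (0.46*T + 8.13)
ET = 0.92 * 0.33 * (0.46*33 + 8.13)
ET = 0.92 * 0.33 * 23.3100

7.0769 mm/day


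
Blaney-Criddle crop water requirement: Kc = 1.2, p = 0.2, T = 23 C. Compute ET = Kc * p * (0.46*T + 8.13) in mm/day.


ET = Kc * p * (0.46*T + 8.13)
ET = 1.2 * 0.2 * (0.46*23 + 8.13)
ET = 1.2 * 0.2 * 18.7100

4.4904 mm/day


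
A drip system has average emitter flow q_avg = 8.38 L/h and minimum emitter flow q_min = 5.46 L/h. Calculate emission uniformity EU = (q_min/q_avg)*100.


EU = (q_min/q_avg)*100 = (5.46/8.38)*100 = 65.1551%

65.1551 %


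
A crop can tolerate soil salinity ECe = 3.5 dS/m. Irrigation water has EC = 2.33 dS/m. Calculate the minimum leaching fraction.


LR = ECiw / (5*ECe - ECiw)
LR = 2.33 / (5*3.5 - 2.33)
LR = 2.33 / 15.1700

0.1536


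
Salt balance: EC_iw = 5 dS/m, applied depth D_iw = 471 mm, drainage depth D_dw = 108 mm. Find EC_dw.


EC_dw = EC_iw * D_iw / D_dw
EC_dw = 5 * 471 / 108
EC_dw = 2355 / 108

21.8056 dS/m


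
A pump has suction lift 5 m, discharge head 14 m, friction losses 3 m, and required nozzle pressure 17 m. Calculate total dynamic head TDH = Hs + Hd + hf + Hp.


TDH = Hs + Hd + hf + Hp = 5 + 14 + 3 + 17 = 39

39 m


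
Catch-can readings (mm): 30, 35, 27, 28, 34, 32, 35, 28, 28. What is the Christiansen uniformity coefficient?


mean = 30.777778 mm
MAD = 2.864198 mm
CU = (1 - 2.864198/30.777778)*100

90.6939 %


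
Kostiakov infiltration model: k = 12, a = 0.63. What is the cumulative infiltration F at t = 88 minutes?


F = k * t^a = 12 * 88^0.63
F = 12 * 16.788971

201.4677 mm


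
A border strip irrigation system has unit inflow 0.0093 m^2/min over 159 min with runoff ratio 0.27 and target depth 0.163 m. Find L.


L = q*t/((1+r)*Z)
L = 0.0093*159/((1+0.27)*0.163)
L = 1.4787/0.20701

7.1431 m


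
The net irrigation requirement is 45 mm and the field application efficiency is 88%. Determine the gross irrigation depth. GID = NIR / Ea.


Ea = 88% = 0.88
GID = NIR / Ea = 45 / 0.88 = 51.1364 mm

51.1364 mm


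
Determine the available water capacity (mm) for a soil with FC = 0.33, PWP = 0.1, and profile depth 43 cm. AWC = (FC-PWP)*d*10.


AWC = (FC - PWP) * d * 10
AWC = (0.33 - 0.1) * 43 * 10
AWC = 0.2300 * 43 * 10

98.9000 mm


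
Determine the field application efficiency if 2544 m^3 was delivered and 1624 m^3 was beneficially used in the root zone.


Ea = V_root / V_field * 100 = 1624 / 2544 * 100 = 63.8365%

63.8365 %


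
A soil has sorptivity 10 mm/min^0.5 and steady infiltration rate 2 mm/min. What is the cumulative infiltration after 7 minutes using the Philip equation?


F = S*sqrt(t) + A*t
F = 10*sqrt(7) + 2*7
F = 10*2.645751 + 14

40.4575 mm


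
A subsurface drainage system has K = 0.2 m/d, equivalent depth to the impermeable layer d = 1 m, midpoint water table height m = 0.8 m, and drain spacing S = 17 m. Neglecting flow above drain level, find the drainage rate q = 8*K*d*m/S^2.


q = 8*K*d*m/S^2
q = 8*0.2*1*0.8/17^2
q = 1.2800 / 289

0.0044 m/d


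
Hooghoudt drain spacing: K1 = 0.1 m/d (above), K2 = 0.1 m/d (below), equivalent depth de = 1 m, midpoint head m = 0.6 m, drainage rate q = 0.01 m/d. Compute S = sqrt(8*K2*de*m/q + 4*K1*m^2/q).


S^2 = 8*K2*de*m/q + 4*K1*m^2/q
S^2 = 8*0.1*1*0.6/0.01 + 4*0.1*0.6^2/0.01
S = sqrt(62.4000)

7.8994 m


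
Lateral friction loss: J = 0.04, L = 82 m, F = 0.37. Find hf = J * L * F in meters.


hf = J * L * F = 0.04 * 82 * 0.37 = 1.2136 m

1.2136 m


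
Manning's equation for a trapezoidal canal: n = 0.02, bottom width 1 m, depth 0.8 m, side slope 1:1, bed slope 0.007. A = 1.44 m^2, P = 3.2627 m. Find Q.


R = A/P = 1.44/3.2627 = 0.441352
Q = (1/0.02) * 1.44 * 0.441352^(2/3) * 0.007^0.5

3.4920 m^3/s


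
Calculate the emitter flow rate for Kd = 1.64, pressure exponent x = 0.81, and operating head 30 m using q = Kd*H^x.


q = Kd * H^x = 1.64 * 30^0.81 = 1.64 * 15.720567

25.7817 L/h


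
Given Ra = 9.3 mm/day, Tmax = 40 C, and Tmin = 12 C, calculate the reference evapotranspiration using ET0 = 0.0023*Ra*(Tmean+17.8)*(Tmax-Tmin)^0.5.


Tmean = (Tmax + Tmin)/2 = (40 + 12)/2 = 26.0
ET0 = 0.0023 * 9.3 * (26.0 + 17.8) * sqrt(40 - 12)
ET0 = 0.0023 * 9.3 * 43.8 * 5.291503

4.9575 mm/day


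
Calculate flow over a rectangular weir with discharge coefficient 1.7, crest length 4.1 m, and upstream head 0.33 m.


Q = C * L * H^(3/2) = 1.7 * 4.1 * 0.33^1.5 = 1.7 * 4.1 * 0.189571

1.3213 m^3/s


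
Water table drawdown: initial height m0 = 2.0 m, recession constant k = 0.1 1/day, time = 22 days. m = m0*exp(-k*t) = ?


m = m0 * exp(-k*t)
m = 2.0 * exp(-0.1 * 22)
m = 2.0 * exp(-2.2000)

0.2216 m


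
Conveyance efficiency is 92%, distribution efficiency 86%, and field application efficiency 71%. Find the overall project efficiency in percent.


Ec = 0.92, Eb = 0.86, Ea = 0.71
E = 0.92 * 0.86 * 0.71 * 100 = 56.1752%

56.1752 %


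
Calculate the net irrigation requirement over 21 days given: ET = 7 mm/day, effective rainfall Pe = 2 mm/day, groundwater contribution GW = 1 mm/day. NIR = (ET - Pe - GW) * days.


Daily deficit = ET - Pe - GW = 7 - 2 - 1 = 4 mm/day
NIR = 4 * 21 = 84 mm

84.0000 mm


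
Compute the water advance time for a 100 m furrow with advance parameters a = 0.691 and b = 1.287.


t = (L/a)^(1/b)
t = (100/0.691)^(1/1.287)
t = 144.717800^(1/1.287)

47.7229 min


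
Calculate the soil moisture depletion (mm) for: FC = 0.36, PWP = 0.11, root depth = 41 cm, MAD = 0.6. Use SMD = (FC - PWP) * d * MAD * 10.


SMD = (FC - PWP) * d * MAD * 10
SMD = (0.36 - 0.11) * 41 * 0.6 * 10
SMD = 0.2500 * 41 * 0.6 * 10

61.5000 mm


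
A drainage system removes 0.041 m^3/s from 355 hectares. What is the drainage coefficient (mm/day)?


DC = Q * 86400 / (A * 10000) * 1000
DC = 0.041 * 86400 / (355 * 10000) * 1000
DC = 3542400.0000 / 3550000

0.9979 mm/day


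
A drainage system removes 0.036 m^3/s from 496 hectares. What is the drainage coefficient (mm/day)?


DC = Q * 86400 / (A * 10000) * 1000
DC = 0.036 * 86400 / (496 * 10000) * 1000
DC = 3110400.0000 / 4960000

0.6271 mm/day


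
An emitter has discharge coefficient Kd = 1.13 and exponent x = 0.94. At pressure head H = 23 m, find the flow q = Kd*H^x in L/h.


q = Kd * H^x = 1.13 * 23^0.94 = 1.13 * 19.055667

21.5329 L/h


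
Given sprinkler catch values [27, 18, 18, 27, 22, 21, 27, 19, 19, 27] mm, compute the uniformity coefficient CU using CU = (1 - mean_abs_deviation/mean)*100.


mean = 22.500000 mm
MAD = 3.600000 mm
CU = (1 - 3.600000/22.500000)*100

84.0000 %


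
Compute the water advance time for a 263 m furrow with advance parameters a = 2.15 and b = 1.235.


t = (L/a)^(1/b)
t = (263/2.15)^(1/1.235)
t = 122.325581^(1/1.235)

49.0114 min


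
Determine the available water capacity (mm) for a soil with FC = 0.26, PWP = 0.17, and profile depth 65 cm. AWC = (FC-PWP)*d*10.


AWC = (FC - PWP) * d * 10
AWC = (0.26 - 0.17) * 65 * 10
AWC = 0.0900 * 65 * 10

58.5000 mm


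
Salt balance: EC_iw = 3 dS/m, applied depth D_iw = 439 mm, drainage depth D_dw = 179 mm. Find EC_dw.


EC_dw = EC_iw * D_iw / D_dw
EC_dw = 3 * 439 / 179
EC_dw = 1317 / 179

7.3575 dS/m


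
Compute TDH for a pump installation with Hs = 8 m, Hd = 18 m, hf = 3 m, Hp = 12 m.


TDH = Hs + Hd + hf + Hp = 8 + 18 + 3 + 12 = 41

41 m


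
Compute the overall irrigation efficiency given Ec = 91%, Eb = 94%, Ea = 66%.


Ec = 0.91, Eb = 0.94, Ea = 0.66
E = 0.91 * 0.94 * 0.66 * 100 = 56.4564%

56.4564 %


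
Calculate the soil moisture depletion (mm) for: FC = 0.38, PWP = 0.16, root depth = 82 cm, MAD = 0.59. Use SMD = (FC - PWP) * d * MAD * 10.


SMD = (FC - PWP) * d * MAD * 10
SMD = (0.38 - 0.16) * 82 * 0.59 * 10
SMD = 0.2200 * 82 * 0.59 * 10

106.4360 mm


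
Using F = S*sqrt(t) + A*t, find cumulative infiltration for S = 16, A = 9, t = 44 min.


F = S*sqrt(t) + A*t
F = 16*sqrt(44) + 9*44
F = 16*6.633250 + 396

502.1320 mm


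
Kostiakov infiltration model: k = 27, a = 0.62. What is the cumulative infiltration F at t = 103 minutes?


F = k * t^a = 27 * 103^0.62
F = 27 * 17.699422

477.8844 mm


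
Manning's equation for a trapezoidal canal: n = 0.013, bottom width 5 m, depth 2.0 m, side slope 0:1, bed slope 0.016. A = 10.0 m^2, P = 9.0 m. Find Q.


R = A/P = 10.0/9.0 = 1.111111
Q = (1/0.013) * 10.0 * 1.111111^(2/3) * 0.016^0.5

104.3810 m^3/s


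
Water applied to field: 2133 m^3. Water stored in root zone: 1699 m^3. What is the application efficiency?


Ea = V_root / V_field * 100 = 1699 / 2133 * 100 = 79.6531%

79.6531 %


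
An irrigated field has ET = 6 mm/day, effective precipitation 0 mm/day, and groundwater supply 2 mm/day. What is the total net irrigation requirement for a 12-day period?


Daily deficit = ET - Pe - GW = 6 - 0 - 2 = 4 mm/day
NIR = 4 * 12 = 48 mm

48.0000 mm


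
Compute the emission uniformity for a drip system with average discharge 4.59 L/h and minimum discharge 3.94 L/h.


EU = (q_min/q_avg)*100 = (3.94/4.59)*100 = 85.8388%

85.8388 %


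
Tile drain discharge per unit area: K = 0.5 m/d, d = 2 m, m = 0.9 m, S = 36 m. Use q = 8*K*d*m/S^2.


q = 8*K*d*m/S^2
q = 8*0.5*2*0.9/36^2
q = 7.2000 / 1296

0.0056 m/d


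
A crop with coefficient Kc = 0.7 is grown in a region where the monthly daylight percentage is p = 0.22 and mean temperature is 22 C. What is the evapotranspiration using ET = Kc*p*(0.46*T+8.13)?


ET = Kc * p * (0.46*T + 8.13)
ET = 0.7 * 0.22 * (0.46*22 + 8.13)
ET = 0.7 * 0.22 * 18.2500

2.8105 mm/day


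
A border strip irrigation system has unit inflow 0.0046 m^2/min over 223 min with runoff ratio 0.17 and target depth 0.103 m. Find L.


L = q*t/((1+r)*Z)
L = 0.0046*223/((1+0.17)*0.103)
L = 1.0258/0.12051

8.5122 m


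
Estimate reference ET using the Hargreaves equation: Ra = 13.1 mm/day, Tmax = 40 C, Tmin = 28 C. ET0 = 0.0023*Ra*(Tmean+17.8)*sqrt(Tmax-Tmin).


Tmean = (Tmax + Tmin)/2 = (40 + 28)/2 = 34.0
ET0 = 0.0023 * 13.1 * (34.0 + 17.8) * sqrt(40 - 28)
ET0 = 0.0023 * 13.1 * 51.8 * 3.464102

5.4065 mm/day


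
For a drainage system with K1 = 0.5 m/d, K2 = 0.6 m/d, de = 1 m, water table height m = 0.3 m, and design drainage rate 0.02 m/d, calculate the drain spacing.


S^2 = 8*K2*de*m/q + 4*K1*m^2/q
S^2 = 8*0.6*1*0.3/0.02 + 4*0.5*0.3^2/0.02
S = sqrt(81.0000)

9.0000 m


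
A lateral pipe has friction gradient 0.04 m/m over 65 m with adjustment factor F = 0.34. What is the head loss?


hf = J * L * F = 0.04 * 65 * 0.34 = 0.8840 m

0.8840 m


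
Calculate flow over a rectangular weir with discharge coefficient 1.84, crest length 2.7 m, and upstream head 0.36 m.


Q = C * L * H^(3/2) = 1.84 * 2.7 * 0.36^1.5 = 1.84 * 2.7 * 0.216000

1.0731 m^3/s


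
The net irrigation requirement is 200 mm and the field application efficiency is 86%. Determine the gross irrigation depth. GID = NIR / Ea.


Ea = 86% = 0.86
GID = NIR / Ea = 200 / 0.86 = 232.5581 mm

232.5581 mm


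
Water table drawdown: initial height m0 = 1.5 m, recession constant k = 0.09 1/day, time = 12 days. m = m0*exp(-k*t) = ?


m = m0 * exp(-k*t)
m = 1.5 * exp(-0.09 * 12)
m = 1.5 * exp(-1.0800)

0.5094 m


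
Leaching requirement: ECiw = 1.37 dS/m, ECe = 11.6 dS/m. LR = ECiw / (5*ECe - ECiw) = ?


LR = ECiw / (5*ECe - ECiw)
LR = 1.37 / (5*11.6 - 1.37)
LR = 1.37 / 56.6300

0.0242


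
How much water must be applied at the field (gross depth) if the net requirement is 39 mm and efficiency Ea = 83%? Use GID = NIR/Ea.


Ea = 83% = 0.83
GID = NIR / Ea = 39 / 0.83 = 46.9880 mm

46.9880 mm


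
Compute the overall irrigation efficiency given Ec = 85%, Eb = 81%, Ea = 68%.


Ec = 0.85, Eb = 0.81, Ea = 0.68
E = 0.85 * 0.81 * 0.68 * 100 = 46.8180%

46.8180 %


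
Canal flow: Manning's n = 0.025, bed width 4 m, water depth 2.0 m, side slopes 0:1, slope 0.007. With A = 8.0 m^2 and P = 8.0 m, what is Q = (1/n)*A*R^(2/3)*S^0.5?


R = A/P = 8.0/8.0 = 1.000000
Q = (1/0.025) * 8.0 * 1.000000^(2/3) * 0.007^0.5

26.7731 m^3/s


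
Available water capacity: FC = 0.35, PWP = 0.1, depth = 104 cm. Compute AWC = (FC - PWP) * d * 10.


AWC = (FC - PWP) * d * 10
AWC = (0.35 - 0.1) * 104 * 10
AWC = 0.2500 * 104 * 10

260.0000 mm


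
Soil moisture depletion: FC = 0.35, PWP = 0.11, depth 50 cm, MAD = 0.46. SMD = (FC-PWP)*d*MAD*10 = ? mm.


SMD = (FC - PWP) * d * MAD * 10
SMD = (0.35 - 0.11) * 50 * 0.46 * 10
SMD = 0.2400 * 50 * 0.46 * 10

55.2000 mm


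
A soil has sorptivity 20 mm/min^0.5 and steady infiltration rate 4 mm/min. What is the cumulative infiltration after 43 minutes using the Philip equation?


F = S*sqrt(t) + A*t
F = 20*sqrt(43) + 4*43
F = 20*6.557439 + 172

303.1488 mm


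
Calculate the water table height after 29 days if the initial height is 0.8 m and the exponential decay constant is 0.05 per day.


m = m0 * exp(-k*t)
m = 0.8 * exp(-0.05 * 29)
m = 0.8 * exp(-1.4500)

0.1877 m


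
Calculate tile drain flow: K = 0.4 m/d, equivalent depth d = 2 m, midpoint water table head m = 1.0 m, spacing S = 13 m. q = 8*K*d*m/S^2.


q = 8*K*d*m/S^2
q = 8*0.4*2*1.0/13^2
q = 6.4000 / 169

0.0379 m/d


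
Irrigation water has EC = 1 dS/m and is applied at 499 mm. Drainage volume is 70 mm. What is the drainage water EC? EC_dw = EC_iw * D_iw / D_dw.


EC_dw = EC_iw * D_iw / D_dw
EC_dw = 1 * 499 / 70
EC_dw = 499 / 70

7.1286 dS/m


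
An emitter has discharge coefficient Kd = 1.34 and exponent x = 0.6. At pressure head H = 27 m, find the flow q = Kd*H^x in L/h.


q = Kd * H^x = 1.34 * 27^0.6 = 1.34 * 7.224674

9.6811 L/h


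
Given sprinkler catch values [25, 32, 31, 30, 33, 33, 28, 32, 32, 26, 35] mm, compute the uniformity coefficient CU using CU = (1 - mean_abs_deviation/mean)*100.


mean = 30.636364 mm
MAD = 2.462810 mm
CU = (1 - 2.462810/30.636364)*100

91.9612 %


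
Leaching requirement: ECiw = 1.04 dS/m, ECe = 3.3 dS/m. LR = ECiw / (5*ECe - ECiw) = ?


LR = ECiw / (5*ECe - ECiw)
LR = 1.04 / (5*3.3 - 1.04)
LR = 1.04 / 15.4600

0.0673


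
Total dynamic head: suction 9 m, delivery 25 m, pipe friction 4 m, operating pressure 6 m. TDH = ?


TDH = Hs + Hd + hf + Hp = 9 + 25 + 4 + 6 = 44

44 m


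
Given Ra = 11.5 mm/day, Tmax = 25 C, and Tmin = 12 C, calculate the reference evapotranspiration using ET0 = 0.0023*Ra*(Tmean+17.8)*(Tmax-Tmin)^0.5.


Tmean = (Tmax + Tmin)/2 = (25 + 12)/2 = 18.5
ET0 = 0.0023 * 11.5 * (18.5 + 17.8) * sqrt(25 - 12)
ET0 = 0.0023 * 11.5 * 36.3 * 3.605551

3.4618 mm/day


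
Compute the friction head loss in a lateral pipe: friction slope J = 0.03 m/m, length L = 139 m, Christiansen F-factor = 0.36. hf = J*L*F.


hf = J * L * F = 0.03 * 139 * 0.36 = 1.5012 m

1.5012 m


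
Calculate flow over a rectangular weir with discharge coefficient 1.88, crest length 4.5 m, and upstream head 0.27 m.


Q = C * L * H^(3/2) = 1.88 * 4.5 * 0.27^1.5 = 1.88 * 4.5 * 0.140296

1.1869 m^3/s


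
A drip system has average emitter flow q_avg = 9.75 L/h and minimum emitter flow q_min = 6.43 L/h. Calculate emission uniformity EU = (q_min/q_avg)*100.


EU = (q_min/q_avg)*100 = (6.43/9.75)*100 = 65.9487%

65.9487 %


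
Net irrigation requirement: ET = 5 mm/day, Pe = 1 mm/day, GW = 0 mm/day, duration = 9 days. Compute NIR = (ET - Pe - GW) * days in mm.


Daily deficit = ET - Pe - GW = 5 - 1 - 0 = 4 mm/day
NIR = 4 * 9 = 36 mm

36.0000 mm


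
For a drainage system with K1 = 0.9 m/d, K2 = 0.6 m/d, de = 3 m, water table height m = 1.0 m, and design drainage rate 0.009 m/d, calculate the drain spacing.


S^2 = 8*K2*de*m/q + 4*K1*m^2/q
S^2 = 8*0.6*3*1.0/0.009 + 4*0.9*1.0^2/0.009
S = sqrt(2000.0000)

44.7214 m


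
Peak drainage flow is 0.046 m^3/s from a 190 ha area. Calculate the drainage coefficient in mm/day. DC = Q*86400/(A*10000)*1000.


DC = Q * 86400 / (A * 10000) * 1000
DC = 0.046 * 86400 / (190 * 10000) * 1000
DC = 3974400.0000 / 1900000

2.0918 mm/day


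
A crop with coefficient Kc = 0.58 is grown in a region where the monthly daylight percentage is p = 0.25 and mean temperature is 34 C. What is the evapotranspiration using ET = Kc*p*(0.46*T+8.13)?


ET = Kc * p * (0.46*T + 8.13)
ET = 0.58 * 0.25 * (0.46*34 + 8.13)
ET = 0.58 * 0.25 * 23.7700

3.4467 mm/day


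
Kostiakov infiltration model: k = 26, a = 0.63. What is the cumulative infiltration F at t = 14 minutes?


F = k * t^a = 26 * 14^0.63
F = 26 * 5.273035

137.0989 mm


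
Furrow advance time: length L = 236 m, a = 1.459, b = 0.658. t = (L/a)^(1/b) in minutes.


t = (L/a)^(1/b)
t = (236/1.459)^(1/0.658)
t = 161.754626^(1/0.658)

2274.7050 min


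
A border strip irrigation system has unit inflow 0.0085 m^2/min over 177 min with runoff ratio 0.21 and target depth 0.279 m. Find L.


L = q*t/((1+r)*Z)
L = 0.0085*177/((1+0.21)*0.279)
L = 1.5045/0.33759

4.4566 m


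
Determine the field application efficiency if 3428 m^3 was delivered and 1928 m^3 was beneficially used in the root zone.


Ea = V_root / V_field * 100 = 1928 / 3428 * 100 = 56.2427%

56.2427 %


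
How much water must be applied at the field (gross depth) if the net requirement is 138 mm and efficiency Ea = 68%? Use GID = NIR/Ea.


Ea = 68% = 0.68
GID = NIR / Ea = 138 / 0.68 = 202.9412 mm

202.9412 mm


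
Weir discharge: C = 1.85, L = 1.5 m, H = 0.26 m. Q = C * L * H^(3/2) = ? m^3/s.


Q = C * L * H^(3/2) = 1.85 * 1.5 * 0.26^1.5 = 1.85 * 1.5 * 0.132575

0.3679 m^3/s


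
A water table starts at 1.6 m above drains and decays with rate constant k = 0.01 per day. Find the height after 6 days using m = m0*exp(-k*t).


m = m0 * exp(-k*t)
m = 1.6 * exp(-0.01 * 6)
m = 1.6 * exp(-0.0600)

1.5068 m


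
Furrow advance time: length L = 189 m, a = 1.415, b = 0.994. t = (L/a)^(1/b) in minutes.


t = (L/a)^(1/b)
t = (189/1.415)^(1/0.994)
t = 133.568905^(1/0.994)

137.5741 min


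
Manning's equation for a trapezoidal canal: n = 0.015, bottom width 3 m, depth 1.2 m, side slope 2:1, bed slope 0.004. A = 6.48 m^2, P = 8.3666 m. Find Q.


R = A/P = 6.48/8.3666 = 0.774508
Q = (1/0.015) * 6.48 * 0.774508^(2/3) * 0.004^0.5

23.0426 m^3/s


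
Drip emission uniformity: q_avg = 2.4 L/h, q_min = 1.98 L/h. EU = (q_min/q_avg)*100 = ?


EU = (q_min/q_avg)*100 = (1.98/2.4)*100 = 82.5000%

82.5000 %


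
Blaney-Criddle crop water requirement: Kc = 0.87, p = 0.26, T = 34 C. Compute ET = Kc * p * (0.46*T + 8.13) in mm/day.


ET = Kc * p * (0.46*T + 8.13)
ET = 0.87 * 0.26 * (0.46*34 + 8.13)
ET = 0.87 * 0.26 * 23.7700

5.3768 mm/day


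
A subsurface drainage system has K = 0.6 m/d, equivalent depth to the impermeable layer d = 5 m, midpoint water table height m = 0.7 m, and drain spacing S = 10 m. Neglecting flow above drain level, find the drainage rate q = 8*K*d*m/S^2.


q = 8*K*d*m/S^2
q = 8*0.6*5*0.7/10^2
q = 16.8000 / 100

0.1680 m/d


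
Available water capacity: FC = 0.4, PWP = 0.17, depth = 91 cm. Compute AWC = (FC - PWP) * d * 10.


AWC = (FC - PWP) * d * 10
AWC = (0.4 - 0.17) * 91 * 10
AWC = 0.2300 * 91 * 10

209.3000 mm


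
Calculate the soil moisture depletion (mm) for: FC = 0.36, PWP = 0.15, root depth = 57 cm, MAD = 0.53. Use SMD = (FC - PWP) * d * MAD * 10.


SMD = (FC - PWP) * d * MAD * 10
SMD = (0.36 - 0.15) * 57 * 0.53 * 10
SMD = 0.2100 * 57 * 0.53 * 10

63.4410 mm


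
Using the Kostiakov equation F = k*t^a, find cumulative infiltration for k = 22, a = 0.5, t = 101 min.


F = k * t^a = 22 * 101^0.5
F = 22 * 10.049876

221.0973 mm


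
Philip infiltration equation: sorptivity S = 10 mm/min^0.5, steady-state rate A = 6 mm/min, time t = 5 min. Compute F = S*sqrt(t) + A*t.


F = S*sqrt(t) + A*t
F = 10*sqrt(5) + 6*5
F = 10*2.236068 + 30

52.3607 mm


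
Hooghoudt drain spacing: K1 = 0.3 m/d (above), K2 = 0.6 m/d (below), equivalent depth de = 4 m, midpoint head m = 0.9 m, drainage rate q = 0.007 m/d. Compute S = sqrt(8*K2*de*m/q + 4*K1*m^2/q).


S^2 = 8*K2*de*m/q + 4*K1*m^2/q
S^2 = 8*0.6*4*0.9/0.007 + 4*0.3*0.9^2/0.007
S = sqrt(2607.4286)

51.0630 m


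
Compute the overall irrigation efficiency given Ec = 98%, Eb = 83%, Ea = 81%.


Ec = 0.98, Eb = 0.83, Ea = 0.81
E = 0.98 * 0.83 * 0.81 * 100 = 65.8854%

65.8854 %


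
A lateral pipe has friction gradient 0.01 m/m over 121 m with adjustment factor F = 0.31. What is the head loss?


hf = J * L * F = 0.01 * 121 * 0.31 = 0.3751 m

0.3751 m


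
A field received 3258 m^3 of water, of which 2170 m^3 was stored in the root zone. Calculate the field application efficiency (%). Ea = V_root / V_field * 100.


Ea = V_root / V_field * 100 = 2170 / 3258 * 100 = 66.6053%

66.6053 %


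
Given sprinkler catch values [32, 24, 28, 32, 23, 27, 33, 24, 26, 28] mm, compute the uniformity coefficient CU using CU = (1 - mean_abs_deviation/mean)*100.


mean = 27.700000 mm
MAD = 2.900000 mm
CU = (1 - 2.900000/27.700000)*100

89.5307 %


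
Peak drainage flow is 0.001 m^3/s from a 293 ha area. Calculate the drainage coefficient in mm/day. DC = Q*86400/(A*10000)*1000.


DC = Q * 86400 / (A * 10000) * 1000
DC = 0.001 * 86400 / (293 * 10000) * 1000
DC = 86400.0000 / 2930000

0.0295 mm/day


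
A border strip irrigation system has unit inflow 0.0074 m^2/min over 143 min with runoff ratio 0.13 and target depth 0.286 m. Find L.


L = q*t/((1+r)*Z)
L = 0.0074*143/((1+0.13)*0.286)
L = 1.0582/0.32318

3.2743 m


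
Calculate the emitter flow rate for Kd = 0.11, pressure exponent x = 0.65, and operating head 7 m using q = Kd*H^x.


q = Kd * H^x = 0.11 * 7^0.65 = 0.11 * 3.542532

0.3897 L/h


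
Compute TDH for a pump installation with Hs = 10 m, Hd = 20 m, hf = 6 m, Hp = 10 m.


TDH = Hs + Hd + hf + Hp = 10 + 20 + 6 + 10 = 46

46 m


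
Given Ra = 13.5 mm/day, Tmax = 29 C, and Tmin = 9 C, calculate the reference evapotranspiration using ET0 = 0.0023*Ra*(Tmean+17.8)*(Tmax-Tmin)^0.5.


Tmean = (Tmax + Tmin)/2 = (29 + 9)/2 = 19.0
ET0 = 0.0023 * 13.5 * (19.0 + 17.8) * sqrt(29 - 9)
ET0 = 0.0023 * 13.5 * 36.8 * 4.472136

5.1100 mm/day


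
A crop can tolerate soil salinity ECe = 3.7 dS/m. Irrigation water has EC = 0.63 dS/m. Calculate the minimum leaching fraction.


LR = ECiw / (5*ECe - ECiw)
LR = 0.63 / (5*3.7 - 0.63)
LR = 0.63 / 17.8700

0.0353


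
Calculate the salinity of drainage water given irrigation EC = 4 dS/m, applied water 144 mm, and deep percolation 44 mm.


EC_dw = EC_iw * D_iw / D_dw
EC_dw = 4 * 144 / 44
EC_dw = 576 / 44

13.0909 dS/m


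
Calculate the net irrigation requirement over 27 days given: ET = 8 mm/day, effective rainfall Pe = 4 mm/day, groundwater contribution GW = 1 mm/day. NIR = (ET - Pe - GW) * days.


Daily deficit = ET - Pe - GW = 8 - 4 - 1 = 3 mm/day
NIR = 3 * 27 = 81 mm

81.0000 mm


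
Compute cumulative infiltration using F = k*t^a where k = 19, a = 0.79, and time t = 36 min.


F = k * t^a = 19 * 36^0.79
F = 19 * 16.962075

322.2794 mm


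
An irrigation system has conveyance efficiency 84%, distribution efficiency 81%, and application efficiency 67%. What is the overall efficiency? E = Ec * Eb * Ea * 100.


Ec = 0.84, Eb = 0.81, Ea = 0.67
E = 0.84 * 0.81 * 0.67 * 100 = 45.5868%

45.5868 %


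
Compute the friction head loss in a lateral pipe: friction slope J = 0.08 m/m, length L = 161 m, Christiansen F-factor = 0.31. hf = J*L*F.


hf = J * L * F = 0.08 * 161 * 0.31 = 3.9928 m

3.9928 m


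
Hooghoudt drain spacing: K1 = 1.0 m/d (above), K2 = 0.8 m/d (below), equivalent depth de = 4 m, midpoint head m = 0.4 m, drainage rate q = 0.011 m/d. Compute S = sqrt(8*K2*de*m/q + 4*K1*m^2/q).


S^2 = 8*K2*de*m/q + 4*K1*m^2/q
S^2 = 8*0.8*4*0.4/0.011 + 4*1.0*0.4^2/0.011
S = sqrt(989.0909)

31.4498 m


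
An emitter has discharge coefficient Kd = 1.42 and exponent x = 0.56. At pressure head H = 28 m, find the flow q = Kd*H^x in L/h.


q = Kd * H^x = 1.42 * 28^0.56 = 1.42 * 6.462618

9.1769 L/h


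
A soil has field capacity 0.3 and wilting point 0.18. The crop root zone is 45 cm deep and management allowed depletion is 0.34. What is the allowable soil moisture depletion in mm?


SMD = (FC - PWP) * d * MAD * 10
SMD = (0.3 - 0.18) * 45 * 0.34 * 10
SMD = 0.1200 * 45 * 0.34 * 10

18.3600 mm


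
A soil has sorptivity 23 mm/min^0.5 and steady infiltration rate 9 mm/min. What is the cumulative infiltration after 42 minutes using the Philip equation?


F = S*sqrt(t) + A*t
F = 23*sqrt(42) + 9*42
F = 23*6.480741 + 378

527.0570 mm


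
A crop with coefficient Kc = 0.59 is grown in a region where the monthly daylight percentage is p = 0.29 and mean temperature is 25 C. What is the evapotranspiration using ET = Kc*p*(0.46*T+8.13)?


ET = Kc * p * (0.46*T + 8.13)
ET = 0.59 * 0.29 * (0.46*25 + 8.13)
ET = 0.59 * 0.29 * 19.6300

3.3587 mm/day


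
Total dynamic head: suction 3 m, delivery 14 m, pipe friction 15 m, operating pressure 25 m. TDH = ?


TDH = Hs + Hd + hf + Hp = 3 + 14 + 15 + 25 = 57

57 m


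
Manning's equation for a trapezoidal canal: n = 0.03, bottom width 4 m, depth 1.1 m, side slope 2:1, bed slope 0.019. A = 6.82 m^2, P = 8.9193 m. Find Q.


R = A/P = 6.82/8.9193 = 0.764634
Q = (1/0.03) * 6.82 * 0.764634^(2/3) * 0.019^0.5

26.2025 m^3/s


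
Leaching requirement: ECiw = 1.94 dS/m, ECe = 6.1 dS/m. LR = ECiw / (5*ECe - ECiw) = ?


LR = ECiw / (5*ECe - ECiw)
LR = 1.94 / (5*6.1 - 1.94)
LR = 1.94 / 28.5600

0.0679


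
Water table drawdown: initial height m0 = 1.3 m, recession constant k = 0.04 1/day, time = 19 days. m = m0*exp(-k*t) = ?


m = m0 * exp(-k*t)
m = 1.3 * exp(-0.04 * 19)
m = 1.3 * exp(-0.7600)

0.6080 m


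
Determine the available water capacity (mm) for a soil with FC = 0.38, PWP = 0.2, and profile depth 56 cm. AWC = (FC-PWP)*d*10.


AWC = (FC - PWP) * d * 10
AWC = (0.38 - 0.2) * 56 * 10
AWC = 0.1800 * 56 * 10

100.8000 mm


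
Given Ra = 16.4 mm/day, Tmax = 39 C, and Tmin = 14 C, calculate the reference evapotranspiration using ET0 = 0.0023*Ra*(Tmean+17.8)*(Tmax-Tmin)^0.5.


Tmean = (Tmax + Tmin)/2 = (39 + 14)/2 = 26.5
ET0 = 0.0023 * 16.4 * (26.5 + 17.8) * sqrt(39 - 14)
ET0 = 0.0023 * 16.4 * 44.3 * 5.000000

8.3550 mm/day


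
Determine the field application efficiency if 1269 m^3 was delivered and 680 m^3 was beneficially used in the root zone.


Ea = V_root / V_field * 100 = 680 / 1269 * 100 = 53.5855%

53.5855 %


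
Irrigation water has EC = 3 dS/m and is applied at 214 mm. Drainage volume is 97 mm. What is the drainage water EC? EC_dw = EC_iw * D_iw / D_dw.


EC_dw = EC_iw * D_iw / D_dw
EC_dw = 3 * 214 / 97
EC_dw = 642 / 97

6.6186 dS/m


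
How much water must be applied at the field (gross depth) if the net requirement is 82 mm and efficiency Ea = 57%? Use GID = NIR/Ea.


Ea = 57% = 0.57
GID = NIR / Ea = 82 / 0.57 = 143.8596 mm

143.8596 mm


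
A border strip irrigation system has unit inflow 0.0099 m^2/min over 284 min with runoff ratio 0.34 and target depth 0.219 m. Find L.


L = q*t/((1+r)*Z)
L = 0.0099*284/((1+0.34)*0.219)
L = 2.8116/0.29346

9.5809 m


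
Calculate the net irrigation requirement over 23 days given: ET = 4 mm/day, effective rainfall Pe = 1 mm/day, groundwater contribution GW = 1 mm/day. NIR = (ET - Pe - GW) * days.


Daily deficit = ET - Pe - GW = 4 - 1 - 1 = 2 mm/day
NIR = 2 * 23 = 46 mm

46.0000 mm


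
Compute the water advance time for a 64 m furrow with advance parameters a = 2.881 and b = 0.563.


t = (L/a)^(1/b)
t = (64/2.881)^(1/0.563)
t = 22.214509^(1/0.563)

246.5442 min


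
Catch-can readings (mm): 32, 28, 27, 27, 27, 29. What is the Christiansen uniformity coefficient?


mean = 28.333333 mm
MAD = 1.444444 mm
CU = (1 - 1.444444/28.333333)*100

94.9020 %


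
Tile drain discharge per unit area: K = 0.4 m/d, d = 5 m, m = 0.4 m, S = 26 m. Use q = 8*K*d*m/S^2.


q = 8*K*d*m/S^2
q = 8*0.4*5*0.4/26^2
q = 6.4000 / 676

0.0095 m/d


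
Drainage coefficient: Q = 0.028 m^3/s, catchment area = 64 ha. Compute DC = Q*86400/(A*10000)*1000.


DC = Q * 86400 / (A * 10000) * 1000
DC = 0.028 * 86400 / (64 * 10000) * 1000
DC = 2419200.0000 / 640000

3.7800 mm/day


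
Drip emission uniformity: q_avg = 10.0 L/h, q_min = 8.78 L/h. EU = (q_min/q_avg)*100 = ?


EU = (q_min/q_avg)*100 = (8.78/10.0)*100 = 87.8000%

87.8000 %


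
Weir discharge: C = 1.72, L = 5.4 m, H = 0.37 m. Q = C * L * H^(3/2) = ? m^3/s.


Q = C * L * H^(3/2) = 1.72 * 5.4 * 0.37^1.5 = 1.72 * 5.4 * 0.225062

2.0904 m^3/s


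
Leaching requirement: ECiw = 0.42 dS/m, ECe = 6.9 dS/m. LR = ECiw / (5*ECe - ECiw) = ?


LR = ECiw / (5*ECe - ECiw)
LR = 0.42 / (5*6.9 - 0.42)
LR = 0.42 / 34.0800

0.0123


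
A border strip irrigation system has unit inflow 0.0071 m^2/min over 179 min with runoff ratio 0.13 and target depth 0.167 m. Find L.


L = q*t/((1+r)*Z)
L = 0.0071*179/((1+0.13)*0.167)
L = 1.2709/0.18871

6.7347 m
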